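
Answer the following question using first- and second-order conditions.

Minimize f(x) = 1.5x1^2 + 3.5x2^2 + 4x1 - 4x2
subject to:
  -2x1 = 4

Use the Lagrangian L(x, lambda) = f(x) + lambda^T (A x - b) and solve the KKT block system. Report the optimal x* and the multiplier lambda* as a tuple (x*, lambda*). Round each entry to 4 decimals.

Form the Lagrangian:
  L(x, lambda) = (1/2) x^T Q x + c^T x + lambda^T (A x - b)
Stationarity (grad_x L = 0): Q x + c + A^T lambda = 0.
Primal feasibility: A x = b.

This gives the KKT block system:
  [ Q   A^T ] [ x     ]   [-c ]
  [ A    0  ] [ lambda ] = [ b ]

Solving the linear system:
  x*      = (-2, 0.5714)
  lambda* = (-1)
  f(x*)   = -3.1429

x* = (-2, 0.5714), lambda* = (-1)


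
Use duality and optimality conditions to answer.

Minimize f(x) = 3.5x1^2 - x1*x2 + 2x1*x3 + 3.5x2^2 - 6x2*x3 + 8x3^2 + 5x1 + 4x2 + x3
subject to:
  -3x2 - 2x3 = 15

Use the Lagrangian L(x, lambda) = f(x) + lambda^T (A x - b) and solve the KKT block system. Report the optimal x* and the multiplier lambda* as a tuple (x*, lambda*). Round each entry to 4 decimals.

Form the Lagrangian:
  L(x, lambda) = (1/2) x^T Q x + c^T x + lambda^T (A x - b)
Stationarity (grad_x L = 0): Q x + c + A^T lambda = 0.
Primal feasibility: A x = b.

This gives the KKT block system:
  [ Q   A^T ] [ x     ]   [-c ]
  [ A    0  ] [ lambda ] = [ b ]

Solving the linear system:
  x*      = (-0.7299, -3.7774, -1.8339)
  lambda* = (-3.5693)
  f(x*)   = 16.4735

x* = (-0.7299, -3.7774, -1.8339), lambda* = (-3.5693)


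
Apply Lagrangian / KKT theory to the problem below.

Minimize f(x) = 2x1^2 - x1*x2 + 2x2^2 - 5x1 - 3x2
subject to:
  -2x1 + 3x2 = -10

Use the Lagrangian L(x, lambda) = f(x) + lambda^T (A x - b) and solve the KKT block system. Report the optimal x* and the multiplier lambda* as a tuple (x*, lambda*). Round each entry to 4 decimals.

Form the Lagrangian:
  L(x, lambda) = (1/2) x^T Q x + c^T x + lambda^T (A x - b)
Stationarity (grad_x L = 0): Q x + c + A^T lambda = 0.
Primal feasibility: A x = b.

This gives the KKT block system:
  [ Q   A^T ] [ x     ]   [-c ]
  [ A    0  ] [ lambda ] = [ b ]

Solving the linear system:
  x*      = (2.825, -1.45)
  lambda* = (3.875)
  f(x*)   = 14.4875

x* = (2.825, -1.45), lambda* = (3.875)


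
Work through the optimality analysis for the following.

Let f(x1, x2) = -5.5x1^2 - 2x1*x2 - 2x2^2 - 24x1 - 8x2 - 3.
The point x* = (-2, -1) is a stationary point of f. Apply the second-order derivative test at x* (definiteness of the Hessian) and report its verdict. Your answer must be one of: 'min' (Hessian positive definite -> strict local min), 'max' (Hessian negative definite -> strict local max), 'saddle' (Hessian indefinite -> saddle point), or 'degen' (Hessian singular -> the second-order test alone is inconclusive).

Compute the Hessian H = grad^2 f:
  H = [[-11, -2], [-2, -4]]
Verify stationarity: grad f(x*) = H x* + g = (0, 0).
Eigenvalues of H: -11.5311, -3.4689.
Both eigenvalues < 0, so H is negative definite -> x* is a strict local max.

max


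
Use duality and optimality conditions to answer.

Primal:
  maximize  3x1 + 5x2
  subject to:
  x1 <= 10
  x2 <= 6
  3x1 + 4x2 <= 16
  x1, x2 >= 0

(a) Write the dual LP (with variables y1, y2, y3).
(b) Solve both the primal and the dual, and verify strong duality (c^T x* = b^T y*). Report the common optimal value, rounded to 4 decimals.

The standard primal-dual pair for 'max c^T x s.t. A x <= b, x >= 0' is:
  Dual:  min b^T y  s.t.  A^T y >= c,  y >= 0.

So the dual LP is:
  minimize  10y1 + 6y2 + 16y3
  subject to:
    y1 + 3y3 >= 3
    y2 + 4y3 >= 5
    y1, y2, y3 >= 0

Solving the primal: x* = (0, 4).
  primal value c^T x* = 20.
Solving the dual: y* = (0, 0, 1.25).
  dual value b^T y* = 20.
Strong duality: c^T x* = b^T y*. Confirmed.

20


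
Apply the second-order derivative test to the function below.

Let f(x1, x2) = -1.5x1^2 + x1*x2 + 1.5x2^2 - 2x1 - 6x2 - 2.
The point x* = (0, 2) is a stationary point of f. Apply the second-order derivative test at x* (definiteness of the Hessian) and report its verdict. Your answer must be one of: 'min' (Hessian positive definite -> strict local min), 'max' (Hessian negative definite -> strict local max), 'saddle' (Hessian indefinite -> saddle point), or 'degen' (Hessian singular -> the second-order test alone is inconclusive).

Compute the Hessian H = grad^2 f:
  H = [[-3, 1], [1, 3]]
Verify stationarity: grad f(x*) = H x* + g = (0, 0).
Eigenvalues of H: -3.1623, 3.1623.
Eigenvalues have mixed signs, so H is indefinite -> x* is a saddle point.

saddle


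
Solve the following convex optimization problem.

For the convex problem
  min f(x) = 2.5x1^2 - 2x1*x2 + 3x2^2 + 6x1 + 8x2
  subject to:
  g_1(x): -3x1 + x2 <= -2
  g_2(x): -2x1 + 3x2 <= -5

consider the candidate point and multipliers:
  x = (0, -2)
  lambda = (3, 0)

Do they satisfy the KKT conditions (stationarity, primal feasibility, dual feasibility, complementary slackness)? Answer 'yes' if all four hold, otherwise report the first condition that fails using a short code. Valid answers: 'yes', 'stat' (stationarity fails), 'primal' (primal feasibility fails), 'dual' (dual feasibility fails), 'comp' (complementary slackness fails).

Gradient of f: grad f(x) = Q x + c = (10, -4)
Constraint values g_i(x) = a_i^T x - b_i:
  g_1((0, -2)) = 0
  g_2((0, -2)) = -1
Stationarity residual: grad f(x) + sum_i lambda_i a_i = (1, -1)
  -> stationarity FAILS
Primal feasibility (all g_i <= 0): OK
Dual feasibility (all lambda_i >= 0): OK
Complementary slackness (lambda_i * g_i(x) = 0 for all i): OK

Verdict: the first failing condition is stationarity -> stat.

stat


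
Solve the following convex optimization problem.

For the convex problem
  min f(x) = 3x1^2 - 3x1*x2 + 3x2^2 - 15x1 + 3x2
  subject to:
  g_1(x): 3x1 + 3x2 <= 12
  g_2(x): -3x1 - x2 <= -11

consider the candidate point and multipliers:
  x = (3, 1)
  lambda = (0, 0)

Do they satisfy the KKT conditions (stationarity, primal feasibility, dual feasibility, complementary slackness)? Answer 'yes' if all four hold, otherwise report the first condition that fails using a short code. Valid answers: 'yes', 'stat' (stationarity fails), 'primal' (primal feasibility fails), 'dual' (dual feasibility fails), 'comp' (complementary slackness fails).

Gradient of f: grad f(x) = Q x + c = (0, 0)
Constraint values g_i(x) = a_i^T x - b_i:
  g_1((3, 1)) = 0
  g_2((3, 1)) = 1
Stationarity residual: grad f(x) + sum_i lambda_i a_i = (0, 0)
  -> stationarity OK
Primal feasibility (all g_i <= 0): FAILS
Dual feasibility (all lambda_i >= 0): OK
Complementary slackness (lambda_i * g_i(x) = 0 for all i): OK

Verdict: the first failing condition is primal_feasibility -> primal.

primal


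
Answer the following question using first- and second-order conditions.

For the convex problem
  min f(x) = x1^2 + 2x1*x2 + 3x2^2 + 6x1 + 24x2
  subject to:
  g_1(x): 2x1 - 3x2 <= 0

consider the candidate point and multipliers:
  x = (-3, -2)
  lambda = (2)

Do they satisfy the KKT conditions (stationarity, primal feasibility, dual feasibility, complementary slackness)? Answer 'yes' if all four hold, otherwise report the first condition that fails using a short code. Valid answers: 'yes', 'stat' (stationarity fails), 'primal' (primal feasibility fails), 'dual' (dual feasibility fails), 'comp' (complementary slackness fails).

Gradient of f: grad f(x) = Q x + c = (-4, 6)
Constraint values g_i(x) = a_i^T x - b_i:
  g_1((-3, -2)) = 0
Stationarity residual: grad f(x) + sum_i lambda_i a_i = (0, 0)
  -> stationarity OK
Primal feasibility (all g_i <= 0): OK
Dual feasibility (all lambda_i >= 0): OK
Complementary slackness (lambda_i * g_i(x) = 0 for all i): OK

Verdict: yes, KKT holds.

yes


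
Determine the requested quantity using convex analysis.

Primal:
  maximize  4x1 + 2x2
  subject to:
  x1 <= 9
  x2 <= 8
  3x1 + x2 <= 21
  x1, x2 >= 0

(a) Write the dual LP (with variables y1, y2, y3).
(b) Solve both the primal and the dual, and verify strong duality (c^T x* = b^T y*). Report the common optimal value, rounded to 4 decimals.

The standard primal-dual pair for 'max c^T x s.t. A x <= b, x >= 0' is:
  Dual:  min b^T y  s.t.  A^T y >= c,  y >= 0.

So the dual LP is:
  minimize  9y1 + 8y2 + 21y3
  subject to:
    y1 + 3y3 >= 4
    y2 + y3 >= 2
    y1, y2, y3 >= 0

Solving the primal: x* = (4.3333, 8).
  primal value c^T x* = 33.3333.
Solving the dual: y* = (0, 0.6667, 1.3333).
  dual value b^T y* = 33.3333.
Strong duality: c^T x* = b^T y*. Confirmed.

33.3333


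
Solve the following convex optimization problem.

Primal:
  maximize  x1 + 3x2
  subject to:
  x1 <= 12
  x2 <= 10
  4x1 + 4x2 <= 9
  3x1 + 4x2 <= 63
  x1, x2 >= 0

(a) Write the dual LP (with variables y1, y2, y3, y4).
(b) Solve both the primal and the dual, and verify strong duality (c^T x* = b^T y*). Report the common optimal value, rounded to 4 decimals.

The standard primal-dual pair for 'max c^T x s.t. A x <= b, x >= 0' is:
  Dual:  min b^T y  s.t.  A^T y >= c,  y >= 0.

So the dual LP is:
  minimize  12y1 + 10y2 + 9y3 + 63y4
  subject to:
    y1 + 4y3 + 3y4 >= 1
    y2 + 4y3 + 4y4 >= 3
    y1, y2, y3, y4 >= 0

Solving the primal: x* = (0, 2.25).
  primal value c^T x* = 6.75.
Solving the dual: y* = (0, 0, 0.75, 0).
  dual value b^T y* = 6.75.
Strong duality: c^T x* = b^T y*. Confirmed.

6.75


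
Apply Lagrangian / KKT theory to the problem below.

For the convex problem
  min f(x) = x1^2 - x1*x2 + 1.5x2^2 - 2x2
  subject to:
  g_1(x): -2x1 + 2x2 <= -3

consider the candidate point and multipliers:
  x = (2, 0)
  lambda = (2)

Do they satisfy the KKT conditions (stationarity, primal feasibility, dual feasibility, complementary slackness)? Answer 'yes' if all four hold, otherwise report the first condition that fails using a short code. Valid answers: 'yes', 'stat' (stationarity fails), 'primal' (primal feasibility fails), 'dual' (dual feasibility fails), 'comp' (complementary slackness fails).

Gradient of f: grad f(x) = Q x + c = (4, -4)
Constraint values g_i(x) = a_i^T x - b_i:
  g_1((2, 0)) = -1
Stationarity residual: grad f(x) + sum_i lambda_i a_i = (0, 0)
  -> stationarity OK
Primal feasibility (all g_i <= 0): OK
Dual feasibility (all lambda_i >= 0): OK
Complementary slackness (lambda_i * g_i(x) = 0 for all i): FAILS

Verdict: the first failing condition is complementary_slackness -> comp.

comp


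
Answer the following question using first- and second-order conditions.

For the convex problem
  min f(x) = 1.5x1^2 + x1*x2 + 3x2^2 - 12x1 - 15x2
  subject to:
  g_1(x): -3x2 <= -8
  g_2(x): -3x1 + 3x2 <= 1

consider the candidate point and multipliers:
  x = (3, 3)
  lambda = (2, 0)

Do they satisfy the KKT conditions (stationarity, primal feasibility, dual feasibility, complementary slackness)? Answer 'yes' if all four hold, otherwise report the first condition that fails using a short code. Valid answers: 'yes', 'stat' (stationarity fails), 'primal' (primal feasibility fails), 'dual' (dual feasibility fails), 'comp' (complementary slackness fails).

Gradient of f: grad f(x) = Q x + c = (0, 6)
Constraint values g_i(x) = a_i^T x - b_i:
  g_1((3, 3)) = -1
  g_2((3, 3)) = -1
Stationarity residual: grad f(x) + sum_i lambda_i a_i = (0, 0)
  -> stationarity OK
Primal feasibility (all g_i <= 0): OK
Dual feasibility (all lambda_i >= 0): OK
Complementary slackness (lambda_i * g_i(x) = 0 for all i): FAILS

Verdict: the first failing condition is complementary_slackness -> comp.

comp


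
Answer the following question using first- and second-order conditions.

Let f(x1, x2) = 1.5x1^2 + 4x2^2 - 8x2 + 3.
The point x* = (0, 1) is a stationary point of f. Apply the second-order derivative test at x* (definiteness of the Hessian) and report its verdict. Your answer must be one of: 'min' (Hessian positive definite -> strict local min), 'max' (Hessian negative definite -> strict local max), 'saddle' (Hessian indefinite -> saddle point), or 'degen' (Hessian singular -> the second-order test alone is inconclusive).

Compute the Hessian H = grad^2 f:
  H = [[3, 0], [0, 8]]
Verify stationarity: grad f(x*) = H x* + g = (0, 0).
Eigenvalues of H: 3, 8.
Both eigenvalues > 0, so H is positive definite -> x* is a strict local min.

min


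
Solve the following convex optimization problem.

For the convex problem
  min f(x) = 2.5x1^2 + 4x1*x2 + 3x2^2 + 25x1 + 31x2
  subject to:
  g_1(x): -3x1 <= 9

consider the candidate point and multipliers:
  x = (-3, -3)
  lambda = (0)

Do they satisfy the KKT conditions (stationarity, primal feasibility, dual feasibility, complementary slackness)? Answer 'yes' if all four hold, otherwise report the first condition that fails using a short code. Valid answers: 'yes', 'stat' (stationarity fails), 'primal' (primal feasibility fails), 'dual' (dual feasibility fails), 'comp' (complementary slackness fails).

Gradient of f: grad f(x) = Q x + c = (-2, 1)
Constraint values g_i(x) = a_i^T x - b_i:
  g_1((-3, -3)) = 0
Stationarity residual: grad f(x) + sum_i lambda_i a_i = (-2, 1)
  -> stationarity FAILS
Primal feasibility (all g_i <= 0): OK
Dual feasibility (all lambda_i >= 0): OK
Complementary slackness (lambda_i * g_i(x) = 0 for all i): OK

Verdict: the first failing condition is stationarity -> stat.

stat


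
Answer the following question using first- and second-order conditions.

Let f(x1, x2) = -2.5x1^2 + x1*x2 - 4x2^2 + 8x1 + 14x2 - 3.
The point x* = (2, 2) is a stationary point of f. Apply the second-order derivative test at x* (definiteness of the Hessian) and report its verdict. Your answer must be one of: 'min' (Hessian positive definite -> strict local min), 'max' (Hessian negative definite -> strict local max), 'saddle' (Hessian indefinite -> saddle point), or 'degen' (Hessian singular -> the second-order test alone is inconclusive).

Compute the Hessian H = grad^2 f:
  H = [[-5, 1], [1, -8]]
Verify stationarity: grad f(x*) = H x* + g = (0, 0).
Eigenvalues of H: -8.3028, -4.6972.
Both eigenvalues < 0, so H is negative definite -> x* is a strict local max.

max


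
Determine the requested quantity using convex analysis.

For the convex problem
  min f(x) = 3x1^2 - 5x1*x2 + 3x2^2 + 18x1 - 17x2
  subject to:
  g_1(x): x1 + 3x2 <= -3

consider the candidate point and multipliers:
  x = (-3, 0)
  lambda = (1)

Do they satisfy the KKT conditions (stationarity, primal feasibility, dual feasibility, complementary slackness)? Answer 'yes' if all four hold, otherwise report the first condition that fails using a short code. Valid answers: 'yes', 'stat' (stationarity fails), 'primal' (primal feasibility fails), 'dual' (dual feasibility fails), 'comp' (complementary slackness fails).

Gradient of f: grad f(x) = Q x + c = (0, -2)
Constraint values g_i(x) = a_i^T x - b_i:
  g_1((-3, 0)) = 0
Stationarity residual: grad f(x) + sum_i lambda_i a_i = (1, 1)
  -> stationarity FAILS
Primal feasibility (all g_i <= 0): OK
Dual feasibility (all lambda_i >= 0): OK
Complementary slackness (lambda_i * g_i(x) = 0 for all i): OK

Verdict: the first failing condition is stationarity -> stat.

stat


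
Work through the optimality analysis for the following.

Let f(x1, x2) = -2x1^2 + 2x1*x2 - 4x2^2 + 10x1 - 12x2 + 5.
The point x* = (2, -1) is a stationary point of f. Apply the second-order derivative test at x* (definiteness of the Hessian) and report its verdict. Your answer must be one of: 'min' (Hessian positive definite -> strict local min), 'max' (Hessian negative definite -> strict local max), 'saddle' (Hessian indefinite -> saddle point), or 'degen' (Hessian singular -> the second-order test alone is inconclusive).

Compute the Hessian H = grad^2 f:
  H = [[-4, 2], [2, -8]]
Verify stationarity: grad f(x*) = H x* + g = (0, 0).
Eigenvalues of H: -8.8284, -3.1716.
Both eigenvalues < 0, so H is negative definite -> x* is a strict local max.

max


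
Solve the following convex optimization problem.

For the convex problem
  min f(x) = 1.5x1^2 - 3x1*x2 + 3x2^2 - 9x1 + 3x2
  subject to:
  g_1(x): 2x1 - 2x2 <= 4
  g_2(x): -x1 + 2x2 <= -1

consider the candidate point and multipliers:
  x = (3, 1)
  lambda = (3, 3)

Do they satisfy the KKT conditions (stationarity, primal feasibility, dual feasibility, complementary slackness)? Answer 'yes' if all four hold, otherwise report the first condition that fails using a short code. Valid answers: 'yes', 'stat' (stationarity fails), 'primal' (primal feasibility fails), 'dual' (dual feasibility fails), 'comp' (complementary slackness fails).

Gradient of f: grad f(x) = Q x + c = (-3, 0)
Constraint values g_i(x) = a_i^T x - b_i:
  g_1((3, 1)) = 0
  g_2((3, 1)) = 0
Stationarity residual: grad f(x) + sum_i lambda_i a_i = (0, 0)
  -> stationarity OK
Primal feasibility (all g_i <= 0): OK
Dual feasibility (all lambda_i >= 0): OK
Complementary slackness (lambda_i * g_i(x) = 0 for all i): OK

Verdict: yes, KKT holds.

yes


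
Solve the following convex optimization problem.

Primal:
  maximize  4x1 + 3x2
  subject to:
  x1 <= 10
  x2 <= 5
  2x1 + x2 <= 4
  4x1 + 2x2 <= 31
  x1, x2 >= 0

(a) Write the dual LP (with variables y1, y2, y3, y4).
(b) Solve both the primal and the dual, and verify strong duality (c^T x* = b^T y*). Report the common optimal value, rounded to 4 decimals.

The standard primal-dual pair for 'max c^T x s.t. A x <= b, x >= 0' is:
  Dual:  min b^T y  s.t.  A^T y >= c,  y >= 0.

So the dual LP is:
  minimize  10y1 + 5y2 + 4y3 + 31y4
  subject to:
    y1 + 2y3 + 4y4 >= 4
    y2 + y3 + 2y4 >= 3
    y1, y2, y3, y4 >= 0

Solving the primal: x* = (0, 4).
  primal value c^T x* = 12.
Solving the dual: y* = (0, 0, 3, 0).
  dual value b^T y* = 12.
Strong duality: c^T x* = b^T y*. Confirmed.

12


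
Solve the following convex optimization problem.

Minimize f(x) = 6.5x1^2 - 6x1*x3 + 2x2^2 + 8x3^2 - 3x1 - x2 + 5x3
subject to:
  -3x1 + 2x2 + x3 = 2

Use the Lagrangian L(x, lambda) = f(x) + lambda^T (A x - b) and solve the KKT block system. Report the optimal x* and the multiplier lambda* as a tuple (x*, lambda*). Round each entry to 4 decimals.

Form the Lagrangian:
  L(x, lambda) = (1/2) x^T Q x + c^T x + lambda^T (A x - b)
Stationarity (grad_x L = 0): Q x + c + A^T lambda = 0.
Primal feasibility: A x = b.

This gives the KKT block system:
  [ Q   A^T ] [ x     ]   [-c ]
  [ A    0  ] [ lambda ] = [ b ]

Solving the linear system:
  x*      = (-0.1945, 0.8626, -0.3089)
  lambda* = (-1.2253)
  f(x*)   = 0.3136

x* = (-0.1945, 0.8626, -0.3089), lambda* = (-1.2253)


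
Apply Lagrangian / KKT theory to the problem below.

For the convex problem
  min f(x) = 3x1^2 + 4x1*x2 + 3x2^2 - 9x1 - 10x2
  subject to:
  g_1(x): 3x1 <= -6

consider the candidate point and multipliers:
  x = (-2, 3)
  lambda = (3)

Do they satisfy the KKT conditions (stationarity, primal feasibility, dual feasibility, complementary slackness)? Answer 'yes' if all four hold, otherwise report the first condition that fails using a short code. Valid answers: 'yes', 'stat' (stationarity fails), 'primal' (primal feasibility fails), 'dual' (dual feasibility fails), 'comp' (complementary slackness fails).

Gradient of f: grad f(x) = Q x + c = (-9, 0)
Constraint values g_i(x) = a_i^T x - b_i:
  g_1((-2, 3)) = 0
Stationarity residual: grad f(x) + sum_i lambda_i a_i = (0, 0)
  -> stationarity OK
Primal feasibility (all g_i <= 0): OK
Dual feasibility (all lambda_i >= 0): OK
Complementary slackness (lambda_i * g_i(x) = 0 for all i): OK

Verdict: yes, KKT holds.

yes


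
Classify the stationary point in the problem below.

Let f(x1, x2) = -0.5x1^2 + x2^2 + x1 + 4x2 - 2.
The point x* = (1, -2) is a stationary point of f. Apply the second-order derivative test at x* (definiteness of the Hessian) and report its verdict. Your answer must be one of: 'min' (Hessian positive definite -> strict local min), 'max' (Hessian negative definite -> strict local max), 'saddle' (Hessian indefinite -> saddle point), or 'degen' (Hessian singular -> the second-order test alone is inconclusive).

Compute the Hessian H = grad^2 f:
  H = [[-1, 0], [0, 2]]
Verify stationarity: grad f(x*) = H x* + g = (0, 0).
Eigenvalues of H: -1, 2.
Eigenvalues have mixed signs, so H is indefinite -> x* is a saddle point.

saddle


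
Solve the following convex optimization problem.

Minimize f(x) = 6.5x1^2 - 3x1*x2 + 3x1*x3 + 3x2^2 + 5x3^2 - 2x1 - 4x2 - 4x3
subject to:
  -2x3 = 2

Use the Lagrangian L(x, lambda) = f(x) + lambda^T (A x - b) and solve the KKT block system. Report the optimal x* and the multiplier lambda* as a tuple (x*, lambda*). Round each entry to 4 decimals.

Form the Lagrangian:
  L(x, lambda) = (1/2) x^T Q x + c^T x + lambda^T (A x - b)
Stationarity (grad_x L = 0): Q x + c + A^T lambda = 0.
Primal feasibility: A x = b.

This gives the KKT block system:
  [ Q   A^T ] [ x     ]   [-c ]
  [ A    0  ] [ lambda ] = [ b ]

Solving the linear system:
  x*      = (0.6087, 0.971, -1)
  lambda* = (-6.087)
  f(x*)   = 5.5362

x* = (0.6087, 0.971, -1), lambda* = (-6.087)


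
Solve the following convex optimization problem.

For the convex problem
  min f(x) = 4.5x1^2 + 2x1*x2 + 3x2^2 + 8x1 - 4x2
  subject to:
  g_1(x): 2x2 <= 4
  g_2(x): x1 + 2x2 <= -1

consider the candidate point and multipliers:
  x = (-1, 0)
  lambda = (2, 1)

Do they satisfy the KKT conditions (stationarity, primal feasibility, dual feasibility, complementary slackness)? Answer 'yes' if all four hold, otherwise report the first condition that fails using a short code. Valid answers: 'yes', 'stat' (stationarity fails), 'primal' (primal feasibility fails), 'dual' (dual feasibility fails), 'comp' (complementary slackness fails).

Gradient of f: grad f(x) = Q x + c = (-1, -6)
Constraint values g_i(x) = a_i^T x - b_i:
  g_1((-1, 0)) = -4
  g_2((-1, 0)) = 0
Stationarity residual: grad f(x) + sum_i lambda_i a_i = (0, 0)
  -> stationarity OK
Primal feasibility (all g_i <= 0): OK
Dual feasibility (all lambda_i >= 0): OK
Complementary slackness (lambda_i * g_i(x) = 0 for all i): FAILS

Verdict: the first failing condition is complementary_slackness -> comp.

comp


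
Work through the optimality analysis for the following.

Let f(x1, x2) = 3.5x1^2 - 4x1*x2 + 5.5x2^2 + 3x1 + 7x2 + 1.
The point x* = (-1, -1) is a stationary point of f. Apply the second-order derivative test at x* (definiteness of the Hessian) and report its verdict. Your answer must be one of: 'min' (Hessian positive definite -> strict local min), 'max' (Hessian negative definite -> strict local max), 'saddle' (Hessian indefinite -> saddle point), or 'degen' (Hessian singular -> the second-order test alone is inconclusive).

Compute the Hessian H = grad^2 f:
  H = [[7, -4], [-4, 11]]
Verify stationarity: grad f(x*) = H x* + g = (0, 0).
Eigenvalues of H: 4.5279, 13.4721.
Both eigenvalues > 0, so H is positive definite -> x* is a strict local min.

min


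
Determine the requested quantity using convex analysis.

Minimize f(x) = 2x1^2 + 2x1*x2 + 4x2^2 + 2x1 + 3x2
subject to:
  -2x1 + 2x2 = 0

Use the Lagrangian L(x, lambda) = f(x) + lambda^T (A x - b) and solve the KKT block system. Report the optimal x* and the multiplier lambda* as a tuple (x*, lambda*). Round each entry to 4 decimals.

Form the Lagrangian:
  L(x, lambda) = (1/2) x^T Q x + c^T x + lambda^T (A x - b)
Stationarity (grad_x L = 0): Q x + c + A^T lambda = 0.
Primal feasibility: A x = b.

This gives the KKT block system:
  [ Q   A^T ] [ x     ]   [-c ]
  [ A    0  ] [ lambda ] = [ b ]

Solving the linear system:
  x*      = (-0.3125, -0.3125)
  lambda* = (0.0625)
  f(x*)   = -0.7812

x* = (-0.3125, -0.3125), lambda* = (0.0625)


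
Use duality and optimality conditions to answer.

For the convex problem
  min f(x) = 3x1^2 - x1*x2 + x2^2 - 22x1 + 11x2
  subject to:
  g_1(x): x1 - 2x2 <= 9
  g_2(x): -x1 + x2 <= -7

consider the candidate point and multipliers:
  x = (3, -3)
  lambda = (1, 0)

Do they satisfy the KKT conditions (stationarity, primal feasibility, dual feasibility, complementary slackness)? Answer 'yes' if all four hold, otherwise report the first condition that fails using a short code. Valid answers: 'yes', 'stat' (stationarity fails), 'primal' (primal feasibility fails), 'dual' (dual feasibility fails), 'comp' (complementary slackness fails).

Gradient of f: grad f(x) = Q x + c = (-1, 2)
Constraint values g_i(x) = a_i^T x - b_i:
  g_1((3, -3)) = 0
  g_2((3, -3)) = 1
Stationarity residual: grad f(x) + sum_i lambda_i a_i = (0, 0)
  -> stationarity OK
Primal feasibility (all g_i <= 0): FAILS
Dual feasibility (all lambda_i >= 0): OK
Complementary slackness (lambda_i * g_i(x) = 0 for all i): OK

Verdict: the first failing condition is primal_feasibility -> primal.

primal


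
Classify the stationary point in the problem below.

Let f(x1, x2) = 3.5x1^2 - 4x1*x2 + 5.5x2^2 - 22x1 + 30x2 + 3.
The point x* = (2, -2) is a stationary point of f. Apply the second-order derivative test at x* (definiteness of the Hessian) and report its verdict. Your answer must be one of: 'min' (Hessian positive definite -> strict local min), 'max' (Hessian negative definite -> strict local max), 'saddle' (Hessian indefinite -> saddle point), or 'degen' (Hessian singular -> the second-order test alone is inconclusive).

Compute the Hessian H = grad^2 f:
  H = [[7, -4], [-4, 11]]
Verify stationarity: grad f(x*) = H x* + g = (0, 0).
Eigenvalues of H: 4.5279, 13.4721.
Both eigenvalues > 0, so H is positive definite -> x* is a strict local min.

min


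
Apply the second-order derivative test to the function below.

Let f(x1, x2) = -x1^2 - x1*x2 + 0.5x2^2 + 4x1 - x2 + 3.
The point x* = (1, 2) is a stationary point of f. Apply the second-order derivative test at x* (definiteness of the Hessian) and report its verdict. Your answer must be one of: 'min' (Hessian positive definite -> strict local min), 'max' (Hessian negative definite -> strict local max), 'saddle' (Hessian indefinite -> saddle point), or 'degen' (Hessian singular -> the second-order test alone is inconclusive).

Compute the Hessian H = grad^2 f:
  H = [[-2, -1], [-1, 1]]
Verify stationarity: grad f(x*) = H x* + g = (0, 0).
Eigenvalues of H: -2.3028, 1.3028.
Eigenvalues have mixed signs, so H is indefinite -> x* is a saddle point.

saddle


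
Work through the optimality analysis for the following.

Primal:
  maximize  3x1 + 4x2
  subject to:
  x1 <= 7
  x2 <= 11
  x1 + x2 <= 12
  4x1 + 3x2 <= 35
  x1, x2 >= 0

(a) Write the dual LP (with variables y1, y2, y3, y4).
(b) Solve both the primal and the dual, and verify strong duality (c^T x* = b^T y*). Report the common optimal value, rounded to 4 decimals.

The standard primal-dual pair for 'max c^T x s.t. A x <= b, x >= 0' is:
  Dual:  min b^T y  s.t.  A^T y >= c,  y >= 0.

So the dual LP is:
  minimize  7y1 + 11y2 + 12y3 + 35y4
  subject to:
    y1 + y3 + 4y4 >= 3
    y2 + y3 + 3y4 >= 4
    y1, y2, y3, y4 >= 0

Solving the primal: x* = (0.5, 11).
  primal value c^T x* = 45.5.
Solving the dual: y* = (0, 1.75, 0, 0.75).
  dual value b^T y* = 45.5.
Strong duality: c^T x* = b^T y*. Confirmed.

45.5


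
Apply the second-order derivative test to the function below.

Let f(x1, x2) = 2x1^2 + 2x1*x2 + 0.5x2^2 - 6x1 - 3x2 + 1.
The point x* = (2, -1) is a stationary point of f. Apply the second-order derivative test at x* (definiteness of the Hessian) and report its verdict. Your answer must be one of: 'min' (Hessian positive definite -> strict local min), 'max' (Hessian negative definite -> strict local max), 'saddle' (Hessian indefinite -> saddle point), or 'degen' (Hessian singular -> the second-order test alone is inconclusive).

Compute the Hessian H = grad^2 f:
  H = [[4, 2], [2, 1]]
Verify stationarity: grad f(x*) = H x* + g = (0, 0).
Eigenvalues of H: 0, 5.
H has a zero eigenvalue (singular; positive semidefinite but not definite), so H is neither positive definite, negative definite, nor indefinite. The second-order test alone is inconclusive -> degen.
(Indeed, f is constant along the null direction of H through x*, so x* is not a strict local extremum.)

degen


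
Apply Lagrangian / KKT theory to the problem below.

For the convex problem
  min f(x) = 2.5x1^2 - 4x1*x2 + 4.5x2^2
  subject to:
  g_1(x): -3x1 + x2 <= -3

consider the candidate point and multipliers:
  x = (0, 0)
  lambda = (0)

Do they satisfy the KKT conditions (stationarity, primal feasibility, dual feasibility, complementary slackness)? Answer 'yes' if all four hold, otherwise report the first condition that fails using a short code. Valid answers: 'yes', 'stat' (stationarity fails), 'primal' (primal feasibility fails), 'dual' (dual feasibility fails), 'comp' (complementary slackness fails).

Gradient of f: grad f(x) = Q x + c = (0, 0)
Constraint values g_i(x) = a_i^T x - b_i:
  g_1((0, 0)) = 3
Stationarity residual: grad f(x) + sum_i lambda_i a_i = (0, 0)
  -> stationarity OK
Primal feasibility (all g_i <= 0): FAILS
Dual feasibility (all lambda_i >= 0): OK
Complementary slackness (lambda_i * g_i(x) = 0 for all i): OK

Verdict: the first failing condition is primal_feasibility -> primal.

primal


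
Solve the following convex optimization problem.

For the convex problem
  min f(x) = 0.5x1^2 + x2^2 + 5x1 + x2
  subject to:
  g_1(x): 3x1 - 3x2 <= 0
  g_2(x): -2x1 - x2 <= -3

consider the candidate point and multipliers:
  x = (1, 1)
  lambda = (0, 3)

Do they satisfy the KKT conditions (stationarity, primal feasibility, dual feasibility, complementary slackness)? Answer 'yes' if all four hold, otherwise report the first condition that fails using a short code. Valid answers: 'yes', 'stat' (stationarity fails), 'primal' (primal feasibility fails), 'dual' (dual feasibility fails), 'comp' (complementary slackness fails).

Gradient of f: grad f(x) = Q x + c = (6, 3)
Constraint values g_i(x) = a_i^T x - b_i:
  g_1((1, 1)) = 0
  g_2((1, 1)) = 0
Stationarity residual: grad f(x) + sum_i lambda_i a_i = (0, 0)
  -> stationarity OK
Primal feasibility (all g_i <= 0): OK
Dual feasibility (all lambda_i >= 0): OK
Complementary slackness (lambda_i * g_i(x) = 0 for all i): OK

Verdict: yes, KKT holds.

yes


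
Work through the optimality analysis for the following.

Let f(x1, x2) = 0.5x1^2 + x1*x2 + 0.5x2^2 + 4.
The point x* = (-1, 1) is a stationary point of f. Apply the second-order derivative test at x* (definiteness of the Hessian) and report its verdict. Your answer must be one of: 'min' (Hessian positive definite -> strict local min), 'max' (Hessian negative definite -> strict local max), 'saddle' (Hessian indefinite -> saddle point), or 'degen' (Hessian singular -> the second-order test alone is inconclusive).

Compute the Hessian H = grad^2 f:
  H = [[1, 1], [1, 1]]
Verify stationarity: grad f(x*) = H x* + g = (0, 0).
Eigenvalues of H: 0, 2.
H has a zero eigenvalue (singular; positive semidefinite but not definite), so H is neither positive definite, negative definite, nor indefinite. The second-order test alone is inconclusive -> degen.
(Indeed, f is constant along the null direction of H through x*, so x* is not a strict local extremum.)

degen


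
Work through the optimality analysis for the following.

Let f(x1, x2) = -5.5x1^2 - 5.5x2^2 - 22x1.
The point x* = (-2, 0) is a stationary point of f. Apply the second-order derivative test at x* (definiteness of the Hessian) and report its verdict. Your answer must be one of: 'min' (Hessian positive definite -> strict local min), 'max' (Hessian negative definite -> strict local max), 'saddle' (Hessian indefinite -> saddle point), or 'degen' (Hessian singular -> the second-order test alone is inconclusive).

Compute the Hessian H = grad^2 f:
  H = [[-11, 0], [0, -11]]
Verify stationarity: grad f(x*) = H x* + g = (0, 0).
Eigenvalues of H: -11, -11.
Both eigenvalues < 0, so H is negative definite -> x* is a strict local max.

max


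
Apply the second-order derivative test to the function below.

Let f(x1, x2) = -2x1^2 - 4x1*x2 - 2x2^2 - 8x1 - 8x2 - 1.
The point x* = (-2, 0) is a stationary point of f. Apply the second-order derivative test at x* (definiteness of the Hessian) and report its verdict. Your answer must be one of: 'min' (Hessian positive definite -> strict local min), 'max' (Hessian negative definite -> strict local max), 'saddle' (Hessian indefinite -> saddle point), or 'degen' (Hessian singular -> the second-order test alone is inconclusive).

Compute the Hessian H = grad^2 f:
  H = [[-4, -4], [-4, -4]]
Verify stationarity: grad f(x*) = H x* + g = (0, 0).
Eigenvalues of H: -8, 0.
H has a zero eigenvalue (singular; negative semidefinite but not definite), so H is neither positive definite, negative definite, nor indefinite. The second-order test alone is inconclusive -> degen.
(Indeed, f is constant along the null direction of H through x*, so x* is not a strict local extremum.)

degen


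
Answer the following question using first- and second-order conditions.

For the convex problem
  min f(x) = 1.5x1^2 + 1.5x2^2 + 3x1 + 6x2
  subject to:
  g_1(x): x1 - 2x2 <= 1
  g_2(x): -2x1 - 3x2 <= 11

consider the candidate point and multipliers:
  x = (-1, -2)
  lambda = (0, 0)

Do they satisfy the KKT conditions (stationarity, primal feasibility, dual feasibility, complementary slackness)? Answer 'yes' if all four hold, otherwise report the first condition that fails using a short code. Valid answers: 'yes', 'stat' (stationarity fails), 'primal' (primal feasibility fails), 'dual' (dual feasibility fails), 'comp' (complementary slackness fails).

Gradient of f: grad f(x) = Q x + c = (0, 0)
Constraint values g_i(x) = a_i^T x - b_i:
  g_1((-1, -2)) = 2
  g_2((-1, -2)) = -3
Stationarity residual: grad f(x) + sum_i lambda_i a_i = (0, 0)
  -> stationarity OK
Primal feasibility (all g_i <= 0): FAILS
Dual feasibility (all lambda_i >= 0): OK
Complementary slackness (lambda_i * g_i(x) = 0 for all i): OK

Verdict: the first failing condition is primal_feasibility -> primal.

primal


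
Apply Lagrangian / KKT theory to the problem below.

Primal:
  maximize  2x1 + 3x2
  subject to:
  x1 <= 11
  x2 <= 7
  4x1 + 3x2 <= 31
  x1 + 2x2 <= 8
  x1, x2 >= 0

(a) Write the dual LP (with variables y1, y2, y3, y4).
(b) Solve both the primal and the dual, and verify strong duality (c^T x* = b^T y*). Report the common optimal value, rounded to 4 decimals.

The standard primal-dual pair for 'max c^T x s.t. A x <= b, x >= 0' is:
  Dual:  min b^T y  s.t.  A^T y >= c,  y >= 0.

So the dual LP is:
  minimize  11y1 + 7y2 + 31y3 + 8y4
  subject to:
    y1 + 4y3 + y4 >= 2
    y2 + 3y3 + 2y4 >= 3
    y1, y2, y3, y4 >= 0

Solving the primal: x* = (7.6, 0.2).
  primal value c^T x* = 15.8.
Solving the dual: y* = (0, 0, 0.2, 1.2).
  dual value b^T y* = 15.8.
Strong duality: c^T x* = b^T y*. Confirmed.

15.8


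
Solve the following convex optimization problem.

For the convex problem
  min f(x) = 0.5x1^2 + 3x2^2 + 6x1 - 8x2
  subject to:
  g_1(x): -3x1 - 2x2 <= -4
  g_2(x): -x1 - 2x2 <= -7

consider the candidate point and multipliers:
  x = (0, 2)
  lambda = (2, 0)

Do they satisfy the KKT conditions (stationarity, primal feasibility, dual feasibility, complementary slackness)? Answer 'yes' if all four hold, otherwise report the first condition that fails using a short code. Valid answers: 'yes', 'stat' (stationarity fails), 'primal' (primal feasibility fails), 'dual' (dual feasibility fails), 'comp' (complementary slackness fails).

Gradient of f: grad f(x) = Q x + c = (6, 4)
Constraint values g_i(x) = a_i^T x - b_i:
  g_1((0, 2)) = 0
  g_2((0, 2)) = 3
Stationarity residual: grad f(x) + sum_i lambda_i a_i = (0, 0)
  -> stationarity OK
Primal feasibility (all g_i <= 0): FAILS
Dual feasibility (all lambda_i >= 0): OK
Complementary slackness (lambda_i * g_i(x) = 0 for all i): OK

Verdict: the first failing condition is primal_feasibility -> primal.

primal


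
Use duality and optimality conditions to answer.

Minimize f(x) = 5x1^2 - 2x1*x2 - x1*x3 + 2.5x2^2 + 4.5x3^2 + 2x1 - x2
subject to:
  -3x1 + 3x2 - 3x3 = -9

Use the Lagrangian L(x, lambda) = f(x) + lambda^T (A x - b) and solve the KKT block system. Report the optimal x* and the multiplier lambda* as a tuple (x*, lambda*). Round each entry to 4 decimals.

Form the Lagrangian:
  L(x, lambda) = (1/2) x^T Q x + c^T x + lambda^T (A x - b)
Stationarity (grad_x L = 0): Q x + c + A^T lambda = 0.
Primal feasibility: A x = b.

This gives the KKT block system:
  [ Q   A^T ] [ x     ]   [-c ]
  [ A    0  ] [ lambda ] = [ b ]

Solving the linear system:
  x*      = (0.5333, -1.4, 1.0667)
  lambda* = (3.0222)
  f(x*)   = 14.8333

x* = (0.5333, -1.4, 1.0667), lambda* = (3.0222)


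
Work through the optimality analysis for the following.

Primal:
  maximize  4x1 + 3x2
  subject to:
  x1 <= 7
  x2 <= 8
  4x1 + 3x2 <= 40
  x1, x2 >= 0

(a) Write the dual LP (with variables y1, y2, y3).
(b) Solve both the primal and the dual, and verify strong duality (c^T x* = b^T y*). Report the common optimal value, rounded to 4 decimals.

The standard primal-dual pair for 'max c^T x s.t. A x <= b, x >= 0' is:
  Dual:  min b^T y  s.t.  A^T y >= c,  y >= 0.

So the dual LP is:
  minimize  7y1 + 8y2 + 40y3
  subject to:
    y1 + 4y3 >= 4
    y2 + 3y3 >= 3
    y1, y2, y3 >= 0

Solving the primal: x* = (4, 8).
  primal value c^T x* = 40.
Solving the dual: y* = (0, 0, 1).
  dual value b^T y* = 40.
Strong duality: c^T x* = b^T y*. Confirmed.

40


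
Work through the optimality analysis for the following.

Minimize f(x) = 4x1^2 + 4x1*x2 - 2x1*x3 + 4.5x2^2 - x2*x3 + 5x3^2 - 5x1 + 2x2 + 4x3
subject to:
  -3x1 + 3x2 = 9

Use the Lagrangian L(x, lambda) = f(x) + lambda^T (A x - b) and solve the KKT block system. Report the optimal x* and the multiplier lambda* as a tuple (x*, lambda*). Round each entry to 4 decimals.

Form the Lagrangian:
  L(x, lambda) = (1/2) x^T Q x + c^T x + lambda^T (A x - b)
Stationarity (grad_x L = 0): Q x + c + A^T lambda = 0.
Primal feasibility: A x = b.

This gives the KKT block system:
  [ Q   A^T ] [ x     ]   [-c ]
  [ A    0  ] [ lambda ] = [ b ]

Solving the linear system:
  x*      = (-1.5062, 1.4938, -0.5519)
  lambda* = (-3.3237)
  f(x*)   = 19.112

x* = (-1.5062, 1.4938, -0.5519), lambda* = (-3.3237)


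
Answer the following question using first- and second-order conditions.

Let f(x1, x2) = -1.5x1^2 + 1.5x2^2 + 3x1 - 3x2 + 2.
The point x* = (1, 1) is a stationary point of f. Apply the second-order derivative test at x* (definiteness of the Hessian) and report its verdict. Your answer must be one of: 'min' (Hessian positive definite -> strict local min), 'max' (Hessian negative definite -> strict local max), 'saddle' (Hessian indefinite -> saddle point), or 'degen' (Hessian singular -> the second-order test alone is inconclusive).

Compute the Hessian H = grad^2 f:
  H = [[-3, 0], [0, 3]]
Verify stationarity: grad f(x*) = H x* + g = (0, 0).
Eigenvalues of H: -3, 3.
Eigenvalues have mixed signs, so H is indefinite -> x* is a saddle point.

saddle


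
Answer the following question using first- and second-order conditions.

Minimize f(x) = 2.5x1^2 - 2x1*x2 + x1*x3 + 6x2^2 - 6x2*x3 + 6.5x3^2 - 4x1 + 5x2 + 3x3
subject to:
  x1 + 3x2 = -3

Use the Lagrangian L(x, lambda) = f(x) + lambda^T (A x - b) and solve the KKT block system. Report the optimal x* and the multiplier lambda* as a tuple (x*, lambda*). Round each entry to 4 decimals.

Form the Lagrangian:
  L(x, lambda) = (1/2) x^T Q x + c^T x + lambda^T (A x - b)
Stationarity (grad_x L = 0): Q x + c + A^T lambda = 0.
Primal feasibility: A x = b.

This gives the KKT block system:
  [ Q   A^T ] [ x     ]   [-c ]
  [ A    0  ] [ lambda ] = [ b ]

Solving the linear system:
  x*      = (0.25, -1.0833, -0.75)
  lambda* = (1.3333)
  f(x*)   = -2.3333

x* = (0.25, -1.0833, -0.75), lambda* = (1.3333)


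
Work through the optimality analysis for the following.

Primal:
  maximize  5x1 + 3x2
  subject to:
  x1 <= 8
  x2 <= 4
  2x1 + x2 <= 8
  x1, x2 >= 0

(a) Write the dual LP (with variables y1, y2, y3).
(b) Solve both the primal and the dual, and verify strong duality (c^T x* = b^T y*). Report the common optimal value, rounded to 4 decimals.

The standard primal-dual pair for 'max c^T x s.t. A x <= b, x >= 0' is:
  Dual:  min b^T y  s.t.  A^T y >= c,  y >= 0.

So the dual LP is:
  minimize  8y1 + 4y2 + 8y3
  subject to:
    y1 + 2y3 >= 5
    y2 + y3 >= 3
    y1, y2, y3 >= 0

Solving the primal: x* = (2, 4).
  primal value c^T x* = 22.
Solving the dual: y* = (0, 0.5, 2.5).
  dual value b^T y* = 22.
Strong duality: c^T x* = b^T y*. Confirmed.

22


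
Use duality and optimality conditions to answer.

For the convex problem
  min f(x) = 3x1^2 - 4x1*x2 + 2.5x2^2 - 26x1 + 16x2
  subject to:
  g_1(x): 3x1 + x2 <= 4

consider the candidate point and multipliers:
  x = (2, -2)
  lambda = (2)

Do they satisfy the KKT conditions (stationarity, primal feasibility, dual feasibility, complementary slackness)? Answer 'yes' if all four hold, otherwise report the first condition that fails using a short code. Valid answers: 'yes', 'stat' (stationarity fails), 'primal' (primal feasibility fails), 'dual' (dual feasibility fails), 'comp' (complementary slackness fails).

Gradient of f: grad f(x) = Q x + c = (-6, -2)
Constraint values g_i(x) = a_i^T x - b_i:
  g_1((2, -2)) = 0
Stationarity residual: grad f(x) + sum_i lambda_i a_i = (0, 0)
  -> stationarity OK
Primal feasibility (all g_i <= 0): OK
Dual feasibility (all lambda_i >= 0): OK
Complementary slackness (lambda_i * g_i(x) = 0 for all i): OK

Verdict: yes, KKT holds.

yes
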